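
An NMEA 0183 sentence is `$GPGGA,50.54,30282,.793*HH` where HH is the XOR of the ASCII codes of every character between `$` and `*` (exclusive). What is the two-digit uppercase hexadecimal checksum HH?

XOR the ASCII codes of the payload characters:
  'G' = 0x47 → acc = 0x47
  'P' = 0x50 → acc = 0x17
  'G' = 0x47 → acc = 0x50
  'G' = 0x47 → acc = 0x17
  'A' = 0x41 → acc = 0x56
  ',' = 0x2C → acc = 0x7A
  '5' = 0x35 → acc = 0x4F
  '0' = 0x30 → acc = 0x7F
  '.' = 0x2E → acc = 0x51
  '5' = 0x35 → acc = 0x64
  '4' = 0x34 → acc = 0x50
  ',' = 0x2C → acc = 0x7C
  '3' = 0x33 → acc = 0x4F
  '0' = 0x30 → acc = 0x7F
  '2' = 0x32 → acc = 0x4D
  '8' = 0x38 → acc = 0x75
  '2' = 0x32 → acc = 0x47
  ',' = 0x2C → acc = 0x6B
  '.' = 0x2E → acc = 0x45
  '7' = 0x37 → acc = 0x72
  '9' = 0x39 → acc = 0x4B
  '3' = 0x33 → acc = 0x78
Checksum = 0x78.

78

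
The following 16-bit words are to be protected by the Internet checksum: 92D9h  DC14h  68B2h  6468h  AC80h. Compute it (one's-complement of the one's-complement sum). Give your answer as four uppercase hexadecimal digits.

1776

One's-complement addition (fold any carry out of bit 15 back into bit 0):
  0x92D9 + 0xDC14 = 0x16EED → wrap carry → 0x6EEE
  0x6EEE + 0x68B2 = 0x0D7A0
  0xD7A0 + 0x6468 = 0x13C08 → wrap carry → 0x3C09
  0x3C09 + 0xAC80 = 0x0E889
One's-complement sum = 0xE889.
Checksum = ~0xE889 & 0xFFFF = 0x1776.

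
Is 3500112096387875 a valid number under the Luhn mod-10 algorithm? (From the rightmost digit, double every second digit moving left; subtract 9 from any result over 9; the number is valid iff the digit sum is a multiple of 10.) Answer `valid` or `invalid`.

From the right, keep odd positions and double even positions (subtract 9 from any doubled value over 9):
  doubled (positions 2,4,...): 5 5 6 9 4 2 0 6 → sum 37
  kept (positions 1,3,...): 5 8 8 6 0 1 0 5 → sum 33
Total = 70.
70 mod 10 = 0, so the number is valid.

valid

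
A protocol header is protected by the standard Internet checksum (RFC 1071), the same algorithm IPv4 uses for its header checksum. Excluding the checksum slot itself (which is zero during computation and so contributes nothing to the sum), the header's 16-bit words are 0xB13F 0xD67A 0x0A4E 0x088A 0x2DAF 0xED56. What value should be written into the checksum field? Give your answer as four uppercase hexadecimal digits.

4A67

One's-complement addition (fold any carry out of bit 15 back into bit 0):
  0xB13F + 0xD67A = 0x187B9 → wrap carry → 0x87BA
  0x87BA + 0x0A4E = 0x09208
  0x9208 + 0x088A = 0x09A92
  0x9A92 + 0x2DAF = 0x0C841
  0xC841 + 0xED56 = 0x1B597 → wrap carry → 0xB598
One's-complement sum = 0xB598.
Checksum = ~0xB598 & 0xFFFF = 0x4A67.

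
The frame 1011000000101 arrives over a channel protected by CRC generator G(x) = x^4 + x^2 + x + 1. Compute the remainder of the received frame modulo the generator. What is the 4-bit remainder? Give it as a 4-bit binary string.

Modulo-2 division of 1011000000101 by 10111:
  pos 0: 10110 XOR 10111 = 00001
  pos 4: 10000 XOR 10111 = 00111
  pos 6: 11101 XOR 10111 = 01010
  pos 7: 10100 XOR 10111 = 00011
Remainder = 0111 (nonzero — an error is detected).

0111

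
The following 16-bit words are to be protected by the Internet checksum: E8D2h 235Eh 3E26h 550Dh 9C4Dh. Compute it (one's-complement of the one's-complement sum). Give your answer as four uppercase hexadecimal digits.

C44D

One's-complement addition (fold any carry out of bit 15 back into bit 0):
  0xE8D2 + 0x235E = 0x10C30 → wrap carry → 0x0C31
  0x0C31 + 0x3E26 = 0x04A57
  0x4A57 + 0x550D = 0x09F64
  0x9F64 + 0x9C4D = 0x13BB1 → wrap carry → 0x3BB2
One's-complement sum = 0x3BB2.
Checksum = ~0x3BB2 & 0xFFFF = 0xC44D.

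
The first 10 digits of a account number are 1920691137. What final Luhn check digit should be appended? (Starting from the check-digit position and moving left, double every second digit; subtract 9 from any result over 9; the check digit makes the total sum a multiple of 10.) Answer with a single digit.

Partial digits right→left: 7 3 1 1 9 6 0 2 9 1
Double every second digit counting from the check-digit position (so the 1st, 3rd, 5th, ... of the partial from the right).
  doubled (with −9 where >9): 5 2 9 0 9 → sum 25
  kept as-is: 3 1 6 2 1 → sum 13
Total = 25 + 13 = 38.
Check digit = (10 − (38 mod 10)) mod 10 = 2.

2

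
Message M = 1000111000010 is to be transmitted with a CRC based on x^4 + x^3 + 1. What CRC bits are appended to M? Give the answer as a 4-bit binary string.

Append 4 zeros: 10001110000100000. Divide by 11001 (XOR where the leading bit is 1):
  pos 0: 10001 XOR 11001 = 01000
  pos 1: 10001 XOR 11001 = 01000
  pos 2: 10001 XOR 11001 = 01000
  pos 3: 10000 XOR 11001 = 01001
  pos 4: 10010 XOR 11001 = 01011
  pos 5: 10110 XOR 11001 = 01111
  pos 6: 11110 XOR 11001 = 00111
  pos 8: 11110 XOR 11001 = 00111
  pos 10: 11100 XOR 11001 = 00101
  pos 12: 10100 XOR 11001 = 01101
Remainder (last 4 bits) = 1101. This is the CRC / FCS.

1101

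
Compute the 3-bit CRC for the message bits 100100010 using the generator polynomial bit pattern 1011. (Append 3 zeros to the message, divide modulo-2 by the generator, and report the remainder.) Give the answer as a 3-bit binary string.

010

Append 3 zeros: 100100010000. Divide by 1011 (XOR where the leading bit is 1):
  pos 0: 1001 XOR 1011 = 0010
  pos 2: 1000 XOR 1011 = 0011
  pos 4: 1101 XOR 1011 = 0110
  pos 5: 1100 XOR 1011 = 0111
  pos 6: 1110 XOR 1011 = 0101
  pos 7: 1010 XOR 1011 = 0001
Remainder (last 3 bits) = 010. This is the CRC / FCS.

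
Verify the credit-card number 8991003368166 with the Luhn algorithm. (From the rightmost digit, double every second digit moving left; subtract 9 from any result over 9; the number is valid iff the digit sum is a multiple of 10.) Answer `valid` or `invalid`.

valid

From the right, keep odd positions and double even positions (subtract 9 from any doubled value over 9):
  doubled (positions 2,4,...): 3 7 6 0 2 9 → sum 27
  kept (positions 1,3,...): 6 1 6 3 0 9 8 → sum 33
Total = 60.
60 mod 10 = 0, so the number is valid.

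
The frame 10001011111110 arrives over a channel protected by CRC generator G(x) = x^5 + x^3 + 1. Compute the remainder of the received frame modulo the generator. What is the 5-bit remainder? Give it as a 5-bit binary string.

00000

Modulo-2 division of 10001011111110 by 101001:
  pos 0: 100010 XOR 101001 = 001011
  pos 2: 101111 XOR 101001 = 000110
  pos 5: 110111 XOR 101001 = 011110
  pos 6: 111101 XOR 101001 = 010100
  pos 7: 101001 XOR 101001 = 000000
Remainder = 00000 (zero — the frame passes the CRC check).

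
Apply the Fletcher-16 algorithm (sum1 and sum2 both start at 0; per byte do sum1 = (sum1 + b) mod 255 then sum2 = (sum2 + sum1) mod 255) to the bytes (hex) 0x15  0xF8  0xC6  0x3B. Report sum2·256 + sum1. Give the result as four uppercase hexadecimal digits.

Running sums (mod 255):
  after byte 0 (0x15): sum1=21, sum2=21
  after byte 1 (0xF8): sum1=14, sum2=35
  after byte 2 (0xC6): sum1=212, sum2=247
  after byte 3 (0x3B): sum1=16, sum2=8
Checksum = sum2·256 + sum1 = 8·256 + 16 = 2064 = 0x0810.

0810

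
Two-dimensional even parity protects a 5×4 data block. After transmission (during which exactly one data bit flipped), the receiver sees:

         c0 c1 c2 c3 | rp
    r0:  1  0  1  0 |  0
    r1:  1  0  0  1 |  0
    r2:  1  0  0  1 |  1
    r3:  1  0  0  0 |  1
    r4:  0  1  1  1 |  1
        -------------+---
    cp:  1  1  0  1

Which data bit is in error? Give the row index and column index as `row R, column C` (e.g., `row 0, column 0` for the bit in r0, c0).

Recompute each row's even parity and compare to rp:
  r0: data parity 0, sent rp 0 → ok
  r1: data parity 0, sent rp 0 → ok
  r2: data parity 0, sent rp 1 → mismatch
  r3: data parity 1, sent rp 1 → ok
  r4: data parity 1, sent rp 1 → ok
Recompute each column's even parity and compare to cp:
  c0: data parity 0, sent cp 1 → mismatch
  c1: data parity 1, sent cp 1 → ok
  c2: data parity 0, sent cp 0 → ok
  c3: data parity 1, sent cp 1 → ok
Exactly one row (r2) and one column (c0) fail → the flipped bit is at their intersection.

row 2, column 0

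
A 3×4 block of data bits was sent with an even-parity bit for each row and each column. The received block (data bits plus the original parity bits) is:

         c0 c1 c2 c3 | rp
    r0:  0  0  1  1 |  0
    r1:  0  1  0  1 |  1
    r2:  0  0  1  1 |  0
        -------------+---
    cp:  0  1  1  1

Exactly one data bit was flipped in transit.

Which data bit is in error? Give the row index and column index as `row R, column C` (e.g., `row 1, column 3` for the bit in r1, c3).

row 1, column 2

Recompute each row's even parity and compare to rp:
  r0: data parity 0, sent rp 0 → ok
  r1: data parity 0, sent rp 1 → mismatch
  r2: data parity 0, sent rp 0 → ok
Recompute each column's even parity and compare to cp:
  c0: data parity 0, sent cp 0 → ok
  c1: data parity 1, sent cp 1 → ok
  c2: data parity 0, sent cp 1 → mismatch
  c3: data parity 1, sent cp 1 → ok
Exactly one row (r1) and one column (c2) fail → the flipped bit is at their intersection.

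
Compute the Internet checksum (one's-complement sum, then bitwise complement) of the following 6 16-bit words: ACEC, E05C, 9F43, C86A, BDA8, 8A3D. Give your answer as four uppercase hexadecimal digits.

One's-complement addition (fold any carry out of bit 15 back into bit 0):
  0xACEC + 0xE05C = 0x18D48 → wrap carry → 0x8D49
  0x8D49 + 0x9F43 = 0x12C8C → wrap carry → 0x2C8D
  0x2C8D + 0xC86A = 0x0F4F7
  0xF4F7 + 0xBDA8 = 0x1B29F → wrap carry → 0xB2A0
  0xB2A0 + 0x8A3D = 0x13CDD → wrap carry → 0x3CDE
One's-complement sum = 0x3CDE.
Checksum = ~0x3CDE & 0xFFFF = 0xC321.

C321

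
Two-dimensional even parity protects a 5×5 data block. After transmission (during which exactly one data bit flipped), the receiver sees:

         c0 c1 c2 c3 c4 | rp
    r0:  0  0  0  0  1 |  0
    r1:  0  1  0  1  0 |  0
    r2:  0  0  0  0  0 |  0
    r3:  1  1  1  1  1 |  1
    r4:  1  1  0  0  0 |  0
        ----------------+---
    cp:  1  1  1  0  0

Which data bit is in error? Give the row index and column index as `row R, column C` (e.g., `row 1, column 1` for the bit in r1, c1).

row 0, column 0

Recompute each row's even parity and compare to rp:
  r0: data parity 1, sent rp 0 → mismatch
  r1: data parity 0, sent rp 0 → ok
  r2: data parity 0, sent rp 0 → ok
  r3: data parity 1, sent rp 1 → ok
  r4: data parity 0, sent rp 0 → ok
Recompute each column's even parity and compare to cp:
  c0: data parity 0, sent cp 1 → mismatch
  c1: data parity 1, sent cp 1 → ok
  c2: data parity 1, sent cp 1 → ok
  c3: data parity 0, sent cp 0 → ok
  c4: data parity 0, sent cp 0 → ok
Exactly one row (r0) and one column (c0) fail → the flipped bit is at their intersection.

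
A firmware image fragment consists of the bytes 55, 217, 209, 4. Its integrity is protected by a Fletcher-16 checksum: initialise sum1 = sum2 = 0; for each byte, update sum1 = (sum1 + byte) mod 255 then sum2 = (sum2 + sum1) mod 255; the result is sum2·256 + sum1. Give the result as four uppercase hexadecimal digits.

Running sums (mod 255):
  after byte 0 (55): sum1=55, sum2=55
  after byte 1 (217): sum1=17, sum2=72
  after byte 2 (209): sum1=226, sum2=43
  after byte 3 (4): sum1=230, sum2=18
Checksum = sum2·256 + sum1 = 18·256 + 230 = 4838 = 0x12E6.

12E6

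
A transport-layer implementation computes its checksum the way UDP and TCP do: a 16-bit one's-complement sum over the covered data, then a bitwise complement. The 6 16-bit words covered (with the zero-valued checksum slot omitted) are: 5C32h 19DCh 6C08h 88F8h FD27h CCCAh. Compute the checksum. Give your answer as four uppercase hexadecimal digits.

CAFD

One's-complement addition (fold any carry out of bit 15 back into bit 0):
  0x5C32 + 0x19DC = 0x0760E
  0x760E + 0x6C08 = 0x0E216
  0xE216 + 0x88F8 = 0x16B0E → wrap carry → 0x6B0F
  0x6B0F + 0xFD27 = 0x16836 → wrap carry → 0x6837
  0x6837 + 0xCCCA = 0x13501 → wrap carry → 0x3502
One's-complement sum = 0x3502.
Checksum = ~0x3502 & 0xFFFF = 0xCAFD.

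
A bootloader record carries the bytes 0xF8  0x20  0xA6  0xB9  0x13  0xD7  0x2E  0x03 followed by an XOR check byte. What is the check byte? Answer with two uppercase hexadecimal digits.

XOR the bytes together:
  start with 0xF8
  0xF8 ⊕ 0x20 = 0xD8
  0xD8 ⊕ 0xA6 = 0x7E
  0x7E ⊕ 0xB9 = 0xC7
  0xC7 ⊕ 0x13 = 0xD4
  0xD4 ⊕ 0xD7 = 0x03
  0x03 ⊕ 0x2E = 0x2D
  0x2D ⊕ 0x03 = 0x2E

2E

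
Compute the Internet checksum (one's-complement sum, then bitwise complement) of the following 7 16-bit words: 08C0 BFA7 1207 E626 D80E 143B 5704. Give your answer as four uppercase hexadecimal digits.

FC1B

One's-complement addition (fold any carry out of bit 15 back into bit 0):
  0x08C0 + 0xBFA7 = 0x0C867
  0xC867 + 0x1207 = 0x0DA6E
  0xDA6E + 0xE626 = 0x1C094 → wrap carry → 0xC095
  0xC095 + 0xD80E = 0x198A3 → wrap carry → 0x98A4
  0x98A4 + 0x143B = 0x0ACDF
  0xACDF + 0x5704 = 0x103E3 → wrap carry → 0x03E4
One's-complement sum = 0x03E4.
Checksum = ~0x03E4 & 0xFFFF = 0xFC1B.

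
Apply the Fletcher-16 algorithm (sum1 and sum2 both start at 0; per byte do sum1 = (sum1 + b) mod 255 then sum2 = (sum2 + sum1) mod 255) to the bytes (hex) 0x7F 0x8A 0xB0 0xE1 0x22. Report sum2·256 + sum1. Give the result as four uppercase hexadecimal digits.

Running sums (mod 255):
  after byte 0 (0x7F): sum1=127, sum2=127
  after byte 1 (0x8A): sum1=10, sum2=137
  after byte 2 (0xB0): sum1=186, sum2=68
  after byte 3 (0xE1): sum1=156, sum2=224
  after byte 4 (0x22): sum1=190, sum2=159
Checksum = sum2·256 + sum1 = 159·256 + 190 = 40894 = 0x9FBE.

9FBE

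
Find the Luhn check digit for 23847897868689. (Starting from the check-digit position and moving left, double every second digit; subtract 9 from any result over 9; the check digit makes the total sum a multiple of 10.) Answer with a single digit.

9

Partial digits right→left: 9 8 6 8 6 8 7 9 8 7 4 8 3 2
Double every second digit counting from the check-digit position (so the 1st, 3rd, 5th, ... of the partial from the right).
  doubled (with −9 where >9): 9 3 3 5 7 8 6 → sum 41
  kept as-is: 8 8 8 9 7 8 2 → sum 50
Total = 41 + 50 = 91.
Check digit = (10 − (91 mod 10)) mod 10 = 9.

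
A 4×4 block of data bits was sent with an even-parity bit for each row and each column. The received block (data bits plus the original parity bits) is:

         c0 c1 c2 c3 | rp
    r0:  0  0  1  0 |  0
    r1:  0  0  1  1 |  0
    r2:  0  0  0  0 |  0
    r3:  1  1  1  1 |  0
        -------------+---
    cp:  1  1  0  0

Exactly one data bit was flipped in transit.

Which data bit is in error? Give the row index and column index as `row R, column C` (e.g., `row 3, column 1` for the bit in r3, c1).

Recompute each row's even parity and compare to rp:
  r0: data parity 1, sent rp 0 → mismatch
  r1: data parity 0, sent rp 0 → ok
  r2: data parity 0, sent rp 0 → ok
  r3: data parity 0, sent rp 0 → ok
Recompute each column's even parity and compare to cp:
  c0: data parity 1, sent cp 1 → ok
  c1: data parity 1, sent cp 1 → ok
  c2: data parity 1, sent cp 0 → mismatch
  c3: data parity 0, sent cp 0 → ok
Exactly one row (r0) and one column (c2) fail → the flipped bit is at their intersection.

row 0, column 2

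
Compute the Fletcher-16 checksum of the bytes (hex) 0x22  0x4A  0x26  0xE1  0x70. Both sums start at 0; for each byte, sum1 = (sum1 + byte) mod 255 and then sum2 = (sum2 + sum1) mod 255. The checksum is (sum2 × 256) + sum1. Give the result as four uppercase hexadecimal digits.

Running sums (mod 255):
  after byte 0 (0x22): sum1=34, sum2=34
  after byte 1 (0x4A): sum1=108, sum2=142
  after byte 2 (0x26): sum1=146, sum2=33
  after byte 3 (0xE1): sum1=116, sum2=149
  after byte 4 (0x70): sum1=228, sum2=122
Checksum = sum2·256 + sum1 = 122·256 + 228 = 31460 = 0x7AE4.

7AE4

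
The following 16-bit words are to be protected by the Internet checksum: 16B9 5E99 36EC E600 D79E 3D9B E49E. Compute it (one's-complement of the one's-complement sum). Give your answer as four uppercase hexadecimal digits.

One's-complement addition (fold any carry out of bit 15 back into bit 0):
  0x16B9 + 0x5E99 = 0x07552
  0x7552 + 0x36EC = 0x0AC3E
  0xAC3E + 0xE600 = 0x1923E → wrap carry → 0x923F
  0x923F + 0xD79E = 0x169DD → wrap carry → 0x69DE
  0x69DE + 0x3D9B = 0x0A779
  0xA779 + 0xE49E = 0x18C17 → wrap carry → 0x8C18
One's-complement sum = 0x8C18.
Checksum = ~0x8C18 & 0xFFFF = 0x73E7.

73E7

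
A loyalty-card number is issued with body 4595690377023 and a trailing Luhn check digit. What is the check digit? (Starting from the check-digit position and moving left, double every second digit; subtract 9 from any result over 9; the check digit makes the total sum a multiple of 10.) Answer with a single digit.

Partial digits right→left: 3 2 0 7 7 3 0 9 6 5 9 5 4
Double every second digit counting from the check-digit position (so the 1st, 3rd, 5th, ... of the partial from the right).
  doubled (with −9 where >9): 6 0 5 0 3 9 8 → sum 31
  kept as-is: 2 7 3 9 5 5 → sum 31
Total = 31 + 31 = 62.
Check digit = (10 − (62 mod 10)) mod 10 = 8.

8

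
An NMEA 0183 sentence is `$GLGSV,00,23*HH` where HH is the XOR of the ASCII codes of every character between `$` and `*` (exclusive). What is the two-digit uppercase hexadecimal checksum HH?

XOR the ASCII codes of the payload characters:
  'G' = 0x47 → acc = 0x47
  'L' = 0x4C → acc = 0x0B
  'G' = 0x47 → acc = 0x4C
  'S' = 0x53 → acc = 0x1F
  'V' = 0x56 → acc = 0x49
  ',' = 0x2C → acc = 0x65
  '0' = 0x30 → acc = 0x55
  '0' = 0x30 → acc = 0x65
  ',' = 0x2C → acc = 0x49
  '2' = 0x32 → acc = 0x7B
  '3' = 0x33 → acc = 0x48
Checksum = 0x48.

48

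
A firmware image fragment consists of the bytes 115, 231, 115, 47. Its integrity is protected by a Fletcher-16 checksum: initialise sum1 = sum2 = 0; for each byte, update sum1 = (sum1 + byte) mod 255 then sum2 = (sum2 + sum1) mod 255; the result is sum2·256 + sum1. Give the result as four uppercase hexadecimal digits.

9BFD

Running sums (mod 255):
  after byte 0 (115): sum1=115, sum2=115
  after byte 1 (231): sum1=91, sum2=206
  after byte 2 (115): sum1=206, sum2=157
  after byte 3 (47): sum1=253, sum2=155
Checksum = sum2·256 + sum1 = 155·256 + 253 = 39933 = 0x9BFD.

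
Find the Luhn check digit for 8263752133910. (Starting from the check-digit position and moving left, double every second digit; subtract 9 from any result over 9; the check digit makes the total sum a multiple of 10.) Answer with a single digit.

Partial digits right→left: 0 1 9 3 3 1 2 5 7 3 6 2 8
Double every second digit counting from the check-digit position (so the 1st, 3rd, 5th, ... of the partial from the right).
  doubled (with −9 where >9): 0 9 6 4 5 3 7 → sum 34
  kept as-is: 1 3 1 5 3 2 → sum 15
Total = 34 + 15 = 49.
Check digit = (10 − (49 mod 10)) mod 10 = 1.

1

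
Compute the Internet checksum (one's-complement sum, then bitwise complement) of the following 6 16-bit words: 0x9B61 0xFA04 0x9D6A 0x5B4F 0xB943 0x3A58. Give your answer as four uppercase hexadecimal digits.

One's-complement addition (fold any carry out of bit 15 back into bit 0):
  0x9B61 + 0xFA04 = 0x19565 → wrap carry → 0x9566
  0x9566 + 0x9D6A = 0x132D0 → wrap carry → 0x32D1
  0x32D1 + 0x5B4F = 0x08E20
  0x8E20 + 0xB943 = 0x14763 → wrap carry → 0x4764
  0x4764 + 0x3A58 = 0x081BC
One's-complement sum = 0x81BC.
Checksum = ~0x81BC & 0xFFFF = 0x7E43.

7E43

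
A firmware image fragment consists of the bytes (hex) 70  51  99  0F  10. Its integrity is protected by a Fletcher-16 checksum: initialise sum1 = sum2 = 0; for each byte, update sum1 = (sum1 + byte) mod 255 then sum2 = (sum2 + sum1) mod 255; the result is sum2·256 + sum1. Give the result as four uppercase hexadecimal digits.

727A

Running sums (mod 255):
  after byte 0 (70): sum1=112, sum2=112
  after byte 1 (51): sum1=193, sum2=50
  after byte 2 (99): sum1=91, sum2=141
  after byte 3 (0F): sum1=106, sum2=247
  after byte 4 (10): sum1=122, sum2=114
Checksum = sum2·256 + sum1 = 114·256 + 122 = 29306 = 0x727A.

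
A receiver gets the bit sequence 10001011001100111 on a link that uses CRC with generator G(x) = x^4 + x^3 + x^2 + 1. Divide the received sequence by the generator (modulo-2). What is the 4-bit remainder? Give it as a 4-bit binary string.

Modulo-2 division of 10001011001100111 by 11101:
  pos 0: 10001 XOR 11101 = 01100
  pos 1: 11000 XOR 11101 = 00101
  pos 3: 10111 XOR 11101 = 01010
  pos 4: 10100 XOR 11101 = 01001
  pos 5: 10010 XOR 11101 = 01111
  pos 6: 11111 XOR 11101 = 00010
  pos 9: 10100 XOR 11101 = 01001
  pos 10: 10011 XOR 11101 = 01110
  pos 11: 11101 XOR 11101 = 00000
Remainder = 0001 (nonzero — an error is detected).

0001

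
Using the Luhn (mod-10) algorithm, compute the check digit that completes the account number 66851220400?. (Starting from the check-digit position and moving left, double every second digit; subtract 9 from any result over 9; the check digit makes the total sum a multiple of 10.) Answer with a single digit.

3

Partial digits right→left: 0 0 4 0 2 2 1 5 8 6 6
Double every second digit counting from the check-digit position (so the 1st, 3rd, 5th, ... of the partial from the right).
  doubled (with −9 where >9): 0 8 4 2 7 3 → sum 24
  kept as-is: 0 0 2 5 6 → sum 13
Total = 24 + 13 = 37.
Check digit = (10 − (37 mod 10)) mod 10 = 3.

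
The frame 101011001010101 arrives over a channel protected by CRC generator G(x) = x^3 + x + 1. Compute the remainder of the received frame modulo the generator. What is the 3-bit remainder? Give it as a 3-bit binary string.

Modulo-2 division of 101011001010101 by 1011:
  pos 0: 1010 XOR 1011 = 0001
  pos 3: 1110 XOR 1011 = 0101
  pos 4: 1010 XOR 1011 = 0001
  pos 7: 1101 XOR 1011 = 0110
  pos 8: 1100 XOR 1011 = 0111
  pos 9: 1111 XOR 1011 = 0100
  pos 10: 1000 XOR 1011 = 0011
Remainder = 111 (nonzero — an error is detected).

111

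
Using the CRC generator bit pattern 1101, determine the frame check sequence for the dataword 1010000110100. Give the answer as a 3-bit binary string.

100

Append 3 zeros: 1010000110100000. Divide by 1101 (XOR where the leading bit is 1):
  pos 0: 1010 XOR 1101 = 0111
  pos 1: 1110 XOR 1101 = 0011
  pos 3: 1100 XOR 1101 = 0001
  pos 6: 1110 XOR 1101 = 0011
  pos 8: 1110 XOR 1101 = 0011
  pos 10: 1100 XOR 1101 = 0001
Remainder (last 3 bits) = 100. This is the CRC / FCS.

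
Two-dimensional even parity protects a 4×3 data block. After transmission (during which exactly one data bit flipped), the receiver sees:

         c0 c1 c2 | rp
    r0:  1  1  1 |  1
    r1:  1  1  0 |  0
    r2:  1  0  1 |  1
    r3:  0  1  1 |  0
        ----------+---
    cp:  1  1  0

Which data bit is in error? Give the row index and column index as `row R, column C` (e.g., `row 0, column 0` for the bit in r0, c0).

Recompute each row's even parity and compare to rp:
  r0: data parity 1, sent rp 1 → ok
  r1: data parity 0, sent rp 0 → ok
  r2: data parity 0, sent rp 1 → mismatch
  r3: data parity 0, sent rp 0 → ok
Recompute each column's even parity and compare to cp:
  c0: data parity 1, sent cp 1 → ok
  c1: data parity 1, sent cp 1 → ok
  c2: data parity 1, sent cp 0 → mismatch
Exactly one row (r2) and one column (c2) fail → the flipped bit is at their intersection.

row 2, column 2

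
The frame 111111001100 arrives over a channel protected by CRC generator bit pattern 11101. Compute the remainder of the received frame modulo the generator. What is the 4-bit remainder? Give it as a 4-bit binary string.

Modulo-2 division of 111111001100 by 11101:
  pos 0: 11111 XOR 11101 = 00010
  pos 3: 10100 XOR 11101 = 01001
  pos 4: 10011 XOR 11101 = 01110
  pos 5: 11101 XOR 11101 = 00000
Remainder = 0000 (zero — the frame passes the CRC check).

0000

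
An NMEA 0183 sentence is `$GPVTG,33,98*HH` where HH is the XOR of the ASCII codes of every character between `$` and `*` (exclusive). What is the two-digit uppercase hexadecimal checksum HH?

XOR the ASCII codes of the payload characters:
  'G' = 0x47 → acc = 0x47
  'P' = 0x50 → acc = 0x17
  'V' = 0x56 → acc = 0x41
  'T' = 0x54 → acc = 0x15
  'G' = 0x47 → acc = 0x52
  ',' = 0x2C → acc = 0x7E
  '3' = 0x33 → acc = 0x4D
  '3' = 0x33 → acc = 0x7E
  ',' = 0x2C → acc = 0x52
  '9' = 0x39 → acc = 0x6B
  '8' = 0x38 → acc = 0x53
Checksum = 0x53.

53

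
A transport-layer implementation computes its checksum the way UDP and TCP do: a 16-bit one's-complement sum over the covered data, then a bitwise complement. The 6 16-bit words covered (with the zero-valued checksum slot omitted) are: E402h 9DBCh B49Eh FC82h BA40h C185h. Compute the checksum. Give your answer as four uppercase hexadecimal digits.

5158

One's-complement addition (fold any carry out of bit 15 back into bit 0):
  0xE402 + 0x9DBC = 0x181BE → wrap carry → 0x81BF
  0x81BF + 0xB49E = 0x1365D → wrap carry → 0x365E
  0x365E + 0xFC82 = 0x132E0 → wrap carry → 0x32E1
  0x32E1 + 0xBA40 = 0x0ED21
  0xED21 + 0xC185 = 0x1AEA6 → wrap carry → 0xAEA7
One's-complement sum = 0xAEA7.
Checksum = ~0xAEA7 & 0xFFFF = 0x5158.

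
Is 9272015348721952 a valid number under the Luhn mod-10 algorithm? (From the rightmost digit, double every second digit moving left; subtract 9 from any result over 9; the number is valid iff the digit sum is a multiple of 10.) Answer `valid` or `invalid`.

From the right, keep odd positions and double even positions (subtract 9 from any doubled value over 9):
  doubled (positions 2,4,...): 1 2 5 8 1 0 5 9 → sum 31
  kept (positions 1,3,...): 2 9 2 8 3 1 2 2 → sum 29
Total = 60.
60 mod 10 = 0, so the number is valid.

valid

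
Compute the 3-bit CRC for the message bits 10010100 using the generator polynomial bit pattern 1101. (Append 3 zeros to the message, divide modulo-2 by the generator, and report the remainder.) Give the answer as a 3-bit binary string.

111

Append 3 zeros: 10010100000. Divide by 1101 (XOR where the leading bit is 1):
  pos 0: 1001 XOR 1101 = 0100
  pos 1: 1000 XOR 1101 = 0101
  pos 2: 1011 XOR 1101 = 0110
  pos 3: 1100 XOR 1101 = 0001
  pos 6: 1000 XOR 1101 = 0101
  pos 7: 1010 XOR 1101 = 0111
Remainder (last 3 bits) = 111. This is the CRC / FCS.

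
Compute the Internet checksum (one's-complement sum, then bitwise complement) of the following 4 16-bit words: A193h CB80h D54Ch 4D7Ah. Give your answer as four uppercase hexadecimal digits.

One's-complement addition (fold any carry out of bit 15 back into bit 0):
  0xA193 + 0xCB80 = 0x16D13 → wrap carry → 0x6D14
  0x6D14 + 0xD54C = 0x14260 → wrap carry → 0x4261
  0x4261 + 0x4D7A = 0x08FDB
One's-complement sum = 0x8FDB.
Checksum = ~0x8FDB & 0xFFFF = 0x7024.

7024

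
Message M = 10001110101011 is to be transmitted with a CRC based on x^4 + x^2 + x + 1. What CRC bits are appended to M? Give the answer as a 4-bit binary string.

Append 4 zeros: 100011101010110000. Divide by 10111 (XOR where the leading bit is 1):
  pos 0: 10001 XOR 10111 = 00110
  pos 2: 11011 XOR 10111 = 01100
  pos 3: 11000 XOR 10111 = 01111
  pos 4: 11111 XOR 10111 = 01000
  pos 5: 10000 XOR 10111 = 00111
  pos 7: 11110 XOR 10111 = 01001
  pos 8: 10011 XOR 10111 = 00100
  pos 10: 10010 XOR 10111 = 00101
  pos 12: 10100 XOR 10111 = 00011
Remainder (last 4 bits) = 0110. This is the CRC / FCS.

0110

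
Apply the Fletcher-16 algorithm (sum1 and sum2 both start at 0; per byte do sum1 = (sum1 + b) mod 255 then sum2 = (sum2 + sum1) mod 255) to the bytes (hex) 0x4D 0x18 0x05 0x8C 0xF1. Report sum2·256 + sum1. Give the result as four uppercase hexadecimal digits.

FCE8

Running sums (mod 255):
  after byte 0 (0x4D): sum1=77, sum2=77
  after byte 1 (0x18): sum1=101, sum2=178
  after byte 2 (0x05): sum1=106, sum2=29
  after byte 3 (0x8C): sum1=246, sum2=20
  after byte 4 (0xF1): sum1=232, sum2=252
Checksum = sum2·256 + sum1 = 252·256 + 232 = 64744 = 0xFCE8.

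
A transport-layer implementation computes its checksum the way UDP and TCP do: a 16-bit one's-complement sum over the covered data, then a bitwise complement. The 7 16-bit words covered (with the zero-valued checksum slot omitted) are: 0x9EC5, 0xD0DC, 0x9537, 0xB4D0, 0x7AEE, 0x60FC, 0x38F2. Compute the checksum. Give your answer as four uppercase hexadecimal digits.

3178

One's-complement addition (fold any carry out of bit 15 back into bit 0):
  0x9EC5 + 0xD0DC = 0x16FA1 → wrap carry → 0x6FA2
  0x6FA2 + 0x9537 = 0x104D9 → wrap carry → 0x04DA
  0x04DA + 0xB4D0 = 0x0B9AA
  0xB9AA + 0x7AEE = 0x13498 → wrap carry → 0x3499
  0x3499 + 0x60FC = 0x09595
  0x9595 + 0x38F2 = 0x0CE87
One's-complement sum = 0xCE87.
Checksum = ~0xCE87 & 0xFFFF = 0x3178.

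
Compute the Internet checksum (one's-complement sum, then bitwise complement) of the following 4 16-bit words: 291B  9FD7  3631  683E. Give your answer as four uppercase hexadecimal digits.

One's-complement addition (fold any carry out of bit 15 back into bit 0):
  0x291B + 0x9FD7 = 0x0C8F2
  0xC8F2 + 0x3631 = 0x0FF23
  0xFF23 + 0x683E = 0x16761 → wrap carry → 0x6762
One's-complement sum = 0x6762.
Checksum = ~0x6762 & 0xFFFF = 0x989D.

989D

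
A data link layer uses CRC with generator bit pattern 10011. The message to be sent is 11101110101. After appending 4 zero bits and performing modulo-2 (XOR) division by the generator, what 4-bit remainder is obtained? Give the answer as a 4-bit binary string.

1100

Append 4 zeros: 111011101010000. Divide by 10011 (XOR where the leading bit is 1):
  pos 0: 11101 XOR 10011 = 01110
  pos 1: 11101 XOR 10011 = 01110
  pos 2: 11101 XOR 10011 = 01110
  pos 3: 11100 XOR 10011 = 01111
  pos 4: 11111 XOR 10011 = 01100
  pos 5: 11000 XOR 10011 = 01011
  pos 6: 10111 XOR 10011 = 00100
  pos 8: 10000 XOR 10011 = 00011
Remainder (last 4 bits) = 1100. This is the CRC / FCS.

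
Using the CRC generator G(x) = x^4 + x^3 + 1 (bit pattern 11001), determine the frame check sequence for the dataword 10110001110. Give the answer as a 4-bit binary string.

Append 4 zeros: 101100011100000. Divide by 11001 (XOR where the leading bit is 1):
  pos 0: 10110 XOR 11001 = 01111
  pos 1: 11110 XOR 11001 = 00111
  pos 3: 11101 XOR 11001 = 00100
  pos 5: 10011 XOR 11001 = 01010
  pos 6: 10100 XOR 11001 = 01101
  pos 7: 11010 XOR 11001 = 00011
  pos 10: 11000 XOR 11001 = 00001
Remainder (last 4 bits) = 0001. This is the CRC / FCS.

0001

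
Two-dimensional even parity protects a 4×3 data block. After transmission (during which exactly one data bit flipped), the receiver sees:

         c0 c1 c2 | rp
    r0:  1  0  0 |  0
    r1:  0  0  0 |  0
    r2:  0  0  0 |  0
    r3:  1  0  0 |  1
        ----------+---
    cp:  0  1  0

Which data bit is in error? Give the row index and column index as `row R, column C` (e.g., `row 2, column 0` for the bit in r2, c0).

row 0, column 1

Recompute each row's even parity and compare to rp:
  r0: data parity 1, sent rp 0 → mismatch
  r1: data parity 0, sent rp 0 → ok
  r2: data parity 0, sent rp 0 → ok
  r3: data parity 1, sent rp 1 → ok
Recompute each column's even parity and compare to cp:
  c0: data parity 0, sent cp 0 → ok
  c1: data parity 0, sent cp 1 → mismatch
  c2: data parity 0, sent cp 0 → ok
Exactly one row (r0) and one column (c1) fail → the flipped bit is at their intersection.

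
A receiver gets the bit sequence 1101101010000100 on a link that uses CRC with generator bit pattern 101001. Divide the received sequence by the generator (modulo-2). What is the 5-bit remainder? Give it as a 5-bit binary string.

00000

Modulo-2 division of 1101101010000100 by 101001:
  pos 0: 110110 XOR 101001 = 011111
  pos 1: 111111 XOR 101001 = 010110
  pos 2: 101100 XOR 101001 = 000101
  pos 5: 101100 XOR 101001 = 000101
  pos 8: 101001 XOR 101001 = 000000
Remainder = 00000 (zero — the frame passes the CRC check).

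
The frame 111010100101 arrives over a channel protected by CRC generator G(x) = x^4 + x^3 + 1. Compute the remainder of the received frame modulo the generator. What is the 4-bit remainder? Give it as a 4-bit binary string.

Modulo-2 division of 111010100101 by 11001:
  pos 0: 11101 XOR 11001 = 00100
  pos 2: 10001 XOR 11001 = 01000
  pos 3: 10000 XOR 11001 = 01001
  pos 4: 10010 XOR 11001 = 01011
  pos 5: 10111 XOR 11001 = 01110
  pos 6: 11100 XOR 11001 = 00101
Remainder = 1011 (nonzero — an error is detected).

1011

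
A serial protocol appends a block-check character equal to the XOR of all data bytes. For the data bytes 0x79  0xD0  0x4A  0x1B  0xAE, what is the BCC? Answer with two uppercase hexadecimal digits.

56

XOR the bytes together:
  start with 0x79
  0x79 ⊕ 0xD0 = 0xA9
  0xA9 ⊕ 0x4A = 0xE3
  0xE3 ⊕ 0x1B = 0xF8
  0xF8 ⊕ 0xAE = 0x56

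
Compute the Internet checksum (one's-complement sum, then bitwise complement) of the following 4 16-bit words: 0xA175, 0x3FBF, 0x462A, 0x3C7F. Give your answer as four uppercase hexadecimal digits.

9C21

One's-complement addition (fold any carry out of bit 15 back into bit 0):
  0xA175 + 0x3FBF = 0x0E134
  0xE134 + 0x462A = 0x1275E → wrap carry → 0x275F
  0x275F + 0x3C7F = 0x063DE
One's-complement sum = 0x63DE.
Checksum = ~0x63DE & 0xFFFF = 0x9C21.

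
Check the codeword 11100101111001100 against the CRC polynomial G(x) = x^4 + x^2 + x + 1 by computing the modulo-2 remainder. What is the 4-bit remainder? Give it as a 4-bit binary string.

0000

Modulo-2 division of 11100101111001100 by 10111:
  pos 0: 11100 XOR 10111 = 01011
  pos 1: 10111 XOR 10111 = 00000
  pos 7: 11110 XOR 10111 = 01001
  pos 8: 10010 XOR 10111 = 00101
  pos 10: 10111 XOR 10111 = 00000
Remainder = 0000 (zero — the frame passes the CRC check).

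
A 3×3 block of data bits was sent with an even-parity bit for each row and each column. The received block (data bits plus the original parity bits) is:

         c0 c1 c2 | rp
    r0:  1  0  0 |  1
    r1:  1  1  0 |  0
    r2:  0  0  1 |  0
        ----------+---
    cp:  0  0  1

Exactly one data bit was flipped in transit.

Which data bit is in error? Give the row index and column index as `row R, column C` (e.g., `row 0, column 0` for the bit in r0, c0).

row 2, column 1

Recompute each row's even parity and compare to rp:
  r0: data parity 1, sent rp 1 → ok
  r1: data parity 0, sent rp 0 → ok
  r2: data parity 1, sent rp 0 → mismatch
Recompute each column's even parity and compare to cp:
  c0: data parity 0, sent cp 0 → ok
  c1: data parity 1, sent cp 0 → mismatch
  c2: data parity 1, sent cp 1 → ok
Exactly one row (r2) and one column (c1) fail → the flipped bit is at their intersection.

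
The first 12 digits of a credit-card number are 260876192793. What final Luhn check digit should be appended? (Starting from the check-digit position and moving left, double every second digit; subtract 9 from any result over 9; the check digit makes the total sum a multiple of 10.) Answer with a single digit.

Partial digits right→left: 3 9 7 2 9 1 6 7 8 0 6 2
Double every second digit counting from the check-digit position (so the 1st, 3rd, 5th, ... of the partial from the right).
  doubled (with −9 where >9): 6 5 9 3 7 3 → sum 33
  kept as-is: 9 2 1 7 0 2 → sum 21
Total = 33 + 21 = 54.
Check digit = (10 − (54 mod 10)) mod 10 = 6.

6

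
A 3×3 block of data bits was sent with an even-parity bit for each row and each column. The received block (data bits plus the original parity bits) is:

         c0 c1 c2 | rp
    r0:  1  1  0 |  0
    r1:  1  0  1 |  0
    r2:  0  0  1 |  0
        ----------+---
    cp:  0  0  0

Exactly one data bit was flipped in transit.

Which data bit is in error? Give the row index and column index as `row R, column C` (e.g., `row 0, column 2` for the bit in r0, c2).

row 2, column 1

Recompute each row's even parity and compare to rp:
  r0: data parity 0, sent rp 0 → ok
  r1: data parity 0, sent rp 0 → ok
  r2: data parity 1, sent rp 0 → mismatch
Recompute each column's even parity and compare to cp:
  c0: data parity 0, sent cp 0 → ok
  c1: data parity 1, sent cp 0 → mismatch
  c2: data parity 0, sent cp 0 → ok
Exactly one row (r2) and one column (c1) fail → the flipped bit is at their intersection.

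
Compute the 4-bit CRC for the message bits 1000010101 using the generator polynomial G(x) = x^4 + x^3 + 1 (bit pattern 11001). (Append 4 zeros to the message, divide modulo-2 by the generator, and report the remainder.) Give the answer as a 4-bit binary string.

Append 4 zeros: 10000101010000. Divide by 11001 (XOR where the leading bit is 1):
  pos 0: 10000 XOR 11001 = 01001
  pos 1: 10011 XOR 11001 = 01010
  pos 2: 10100 XOR 11001 = 01101
  pos 3: 11011 XOR 11001 = 00010
  pos 6: 10010 XOR 11001 = 01011
  pos 7: 10110 XOR 11001 = 01111
  pos 8: 11110 XOR 11001 = 00111
Remainder (last 4 bits) = 1110. This is the CRC / FCS.

1110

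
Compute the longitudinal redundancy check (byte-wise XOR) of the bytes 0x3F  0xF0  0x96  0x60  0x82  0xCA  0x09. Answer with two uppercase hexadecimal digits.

78

XOR the bytes together:
  start with 0x3F
  0x3F ⊕ 0xF0 = 0xCF
  0xCF ⊕ 0x96 = 0x59
  0x59 ⊕ 0x60 = 0x39
  0x39 ⊕ 0x82 = 0xBB
  0xBB ⊕ 0xCA = 0x71
  0x71 ⊕ 0x09 = 0x78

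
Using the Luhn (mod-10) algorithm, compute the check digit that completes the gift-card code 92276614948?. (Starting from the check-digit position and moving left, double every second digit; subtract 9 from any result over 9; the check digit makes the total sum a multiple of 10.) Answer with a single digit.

3

Partial digits right→left: 8 4 9 4 1 6 6 7 2 2 9
Double every second digit counting from the check-digit position (so the 1st, 3rd, 5th, ... of the partial from the right).
  doubled (with −9 where >9): 7 9 2 3 4 9 → sum 34
  kept as-is: 4 4 6 7 2 → sum 23
Total = 34 + 23 = 57.
Check digit = (10 − (57 mod 10)) mod 10 = 3.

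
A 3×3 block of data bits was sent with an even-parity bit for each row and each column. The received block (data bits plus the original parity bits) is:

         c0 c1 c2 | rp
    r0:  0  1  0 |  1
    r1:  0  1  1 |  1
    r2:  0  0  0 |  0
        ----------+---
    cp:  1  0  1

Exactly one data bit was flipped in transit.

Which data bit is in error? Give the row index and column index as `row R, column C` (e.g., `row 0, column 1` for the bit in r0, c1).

Recompute each row's even parity and compare to rp:
  r0: data parity 1, sent rp 1 → ok
  r1: data parity 0, sent rp 1 → mismatch
  r2: data parity 0, sent rp 0 → ok
Recompute each column's even parity and compare to cp:
  c0: data parity 0, sent cp 1 → mismatch
  c1: data parity 0, sent cp 0 → ok
  c2: data parity 1, sent cp 1 → ok
Exactly one row (r1) and one column (c0) fail → the flipped bit is at their intersection.

row 1, column 0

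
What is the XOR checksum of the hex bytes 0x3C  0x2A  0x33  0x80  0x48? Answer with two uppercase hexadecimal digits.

XOR the bytes together:
  start with 0x3C
  0x3C ⊕ 0x2A = 0x16
  0x16 ⊕ 0x33 = 0x25
  0x25 ⊕ 0x80 = 0xA5
  0xA5 ⊕ 0x48 = 0xED

ED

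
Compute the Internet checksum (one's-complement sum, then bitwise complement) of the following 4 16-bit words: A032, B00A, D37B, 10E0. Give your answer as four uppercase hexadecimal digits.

CB66

One's-complement addition (fold any carry out of bit 15 back into bit 0):
  0xA032 + 0xB00A = 0x1503C → wrap carry → 0x503D
  0x503D + 0xD37B = 0x123B8 → wrap carry → 0x23B9
  0x23B9 + 0x10E0 = 0x03499
One's-complement sum = 0x3499.
Checksum = ~0x3499 & 0xFFFF = 0xCB66.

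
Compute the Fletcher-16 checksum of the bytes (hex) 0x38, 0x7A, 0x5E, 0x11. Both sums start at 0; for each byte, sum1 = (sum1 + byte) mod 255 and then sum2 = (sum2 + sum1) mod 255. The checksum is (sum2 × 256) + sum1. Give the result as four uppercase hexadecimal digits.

Running sums (mod 255):
  after byte 0 (0x38): sum1=56, sum2=56
  after byte 1 (0x7A): sum1=178, sum2=234
  after byte 2 (0x5E): sum1=17, sum2=251
  after byte 3 (0x11): sum1=34, sum2=30
Checksum = sum2·256 + sum1 = 30·256 + 34 = 7714 = 0x1E22.

1E22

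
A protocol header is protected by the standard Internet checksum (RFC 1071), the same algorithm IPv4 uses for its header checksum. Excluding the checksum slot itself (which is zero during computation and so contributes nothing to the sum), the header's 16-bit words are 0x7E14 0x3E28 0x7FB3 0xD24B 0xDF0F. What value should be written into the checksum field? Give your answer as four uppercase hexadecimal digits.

One's-complement addition (fold any carry out of bit 15 back into bit 0):
  0x7E14 + 0x3E28 = 0x0BC3C
  0xBC3C + 0x7FB3 = 0x13BEF → wrap carry → 0x3BF0
  0x3BF0 + 0xD24B = 0x10E3B → wrap carry → 0x0E3C
  0x0E3C + 0xDF0F = 0x0ED4B
One's-complement sum = 0xED4B.
Checksum = ~0xED4B & 0xFFFF = 0x12B4.

12B4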